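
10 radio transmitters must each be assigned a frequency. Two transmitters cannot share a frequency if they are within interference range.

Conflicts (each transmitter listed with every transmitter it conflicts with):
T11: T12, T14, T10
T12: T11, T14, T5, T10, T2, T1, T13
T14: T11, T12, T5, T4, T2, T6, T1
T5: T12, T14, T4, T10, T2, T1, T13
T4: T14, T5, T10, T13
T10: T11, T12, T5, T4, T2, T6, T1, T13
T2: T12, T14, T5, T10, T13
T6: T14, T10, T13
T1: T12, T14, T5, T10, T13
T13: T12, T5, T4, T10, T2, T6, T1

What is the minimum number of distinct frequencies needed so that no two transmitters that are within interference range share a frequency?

5

T12, T5, T10, T2, T13 are mutually in conflict, so at least 5 frequencies are needed.
5 frequencies suffice: T11=2, T12=4, T14=1, T5=2, T4=4, T10=1, T2=5, T6=2, T1=5, T13=3. Each listed conflict is separated.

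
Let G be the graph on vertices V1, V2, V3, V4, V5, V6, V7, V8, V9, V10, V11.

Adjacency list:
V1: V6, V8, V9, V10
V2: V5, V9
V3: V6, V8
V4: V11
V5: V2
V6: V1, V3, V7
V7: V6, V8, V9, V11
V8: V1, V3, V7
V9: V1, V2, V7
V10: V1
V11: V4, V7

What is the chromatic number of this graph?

2

V2 and V9 are adjacent, so at least 2 colors are needed.
2 colors suffice: color red → {V1, V2, V3, V4, V7}; color blue → {V5, V6, V8, V9, V10, V11}. Every edge joins two different colors.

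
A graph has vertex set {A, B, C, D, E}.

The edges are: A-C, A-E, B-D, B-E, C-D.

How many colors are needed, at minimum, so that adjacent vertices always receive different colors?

3

The cycle D-B-E-A-C-D has odd length 5, so it cannot be 2-colored; at least 3 colors are needed.
3 colors suffice: A=green, B=blue, C=blue, D=red, E=red. Each edge has distinct colors on its endpoints.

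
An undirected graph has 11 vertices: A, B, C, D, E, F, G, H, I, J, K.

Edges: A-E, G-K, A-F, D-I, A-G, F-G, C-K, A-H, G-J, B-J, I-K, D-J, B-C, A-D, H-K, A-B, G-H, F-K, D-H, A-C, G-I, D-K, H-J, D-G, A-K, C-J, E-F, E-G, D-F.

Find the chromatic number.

5

A, D, F, G, K form a clique, so at least 5 colors are needed.
A valid assignment using 5 colors: A=blue, B=green, C=red, D=green, E=green, F=purple, G=red, H=purple, I=blue, J=blue, K=yellow. Each edge has distinct colors on its endpoints.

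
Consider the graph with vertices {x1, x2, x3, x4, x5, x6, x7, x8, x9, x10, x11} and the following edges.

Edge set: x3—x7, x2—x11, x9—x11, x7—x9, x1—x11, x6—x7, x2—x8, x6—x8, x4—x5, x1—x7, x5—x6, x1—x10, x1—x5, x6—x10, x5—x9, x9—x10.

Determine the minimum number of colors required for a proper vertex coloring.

x6 and x7 are adjacent, so at least 2 colors are needed.
2 colors suffice: x1=red, x2=red, x3=red, x4=red, x5=blue, x6=red, x7=blue, x8=blue, x9=red, x10=blue, x11=blue. No two adjacent vertices share a color.

2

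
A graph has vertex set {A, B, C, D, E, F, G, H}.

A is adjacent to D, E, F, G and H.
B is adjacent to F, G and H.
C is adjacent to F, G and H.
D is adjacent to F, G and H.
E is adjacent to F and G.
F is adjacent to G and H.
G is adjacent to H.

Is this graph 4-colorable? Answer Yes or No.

A, D, F, G, H are mutually adjacent (a clique of size 5), so at least 5 colors are needed.
So 4 colors are not enough.

No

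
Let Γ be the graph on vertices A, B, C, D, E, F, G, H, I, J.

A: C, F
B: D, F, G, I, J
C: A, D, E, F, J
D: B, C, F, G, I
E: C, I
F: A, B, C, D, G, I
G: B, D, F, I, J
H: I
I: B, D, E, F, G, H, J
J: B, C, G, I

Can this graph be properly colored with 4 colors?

No

B, D, F, G, I form a clique, so at least 5 colors are needed.
So 4 colors are not enough.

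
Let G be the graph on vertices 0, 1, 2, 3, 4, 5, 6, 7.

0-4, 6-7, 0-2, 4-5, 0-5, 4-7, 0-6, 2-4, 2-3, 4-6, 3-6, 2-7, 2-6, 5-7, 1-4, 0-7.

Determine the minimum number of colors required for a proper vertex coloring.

0, 2, 4, 6, 7 are pairwise adjacent (a clique of size 5), so at least 5 colors are needed.
One proper 5-coloring: 0=d, 1=b, 2=c, 3=a, 4=a, 5=b, 6=b, 7=e. Every edge joins two different colors.

5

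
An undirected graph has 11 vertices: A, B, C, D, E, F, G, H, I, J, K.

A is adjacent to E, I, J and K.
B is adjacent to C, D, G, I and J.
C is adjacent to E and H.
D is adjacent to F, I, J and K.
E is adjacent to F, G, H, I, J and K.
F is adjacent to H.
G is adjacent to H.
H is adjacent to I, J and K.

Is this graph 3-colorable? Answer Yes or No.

Yes

The chromatic number is 3. E, G, H are pairwise adjacent, so at least 3 colors are needed.
One proper 3-coloring: A=2, B=2, C=3, D=1, E=1, F=3, G=3, H=2, I=3, J=3, K=3.
That is already a proper 3-coloring.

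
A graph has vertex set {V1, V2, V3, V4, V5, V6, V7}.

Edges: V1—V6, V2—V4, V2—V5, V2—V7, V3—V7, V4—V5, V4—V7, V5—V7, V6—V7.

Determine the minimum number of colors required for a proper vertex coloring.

V2, V4, V5, V7 form a clique, so at least 4 colors are needed.
One proper 4-coloring: V1=R, V2=Y, V3=B, V4=G, V5=B, V6=B, V7=R. No two adjacent vertices share a color.

4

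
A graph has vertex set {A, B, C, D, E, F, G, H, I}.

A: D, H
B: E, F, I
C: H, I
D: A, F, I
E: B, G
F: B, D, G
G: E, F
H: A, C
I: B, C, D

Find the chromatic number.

The cycle H-C-I-D-A-H has odd length 5, so it cannot be 2-colored; at least 3 colors are needed.
A valid assignment using 3 colors: A=1, B=2, C=2, D=2, E=1, F=1, G=2, H=3, I=1. Each edge has distinct colors on its endpoints.

3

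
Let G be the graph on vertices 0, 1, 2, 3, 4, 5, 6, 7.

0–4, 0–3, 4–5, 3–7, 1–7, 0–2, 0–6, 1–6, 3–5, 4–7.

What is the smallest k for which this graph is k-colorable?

3

The cycle 1-7-3-0-6-1 has odd length 5, so it cannot be 2-colored; at least 3 colors are needed.
One proper 3-coloring: 0=a, 1=c, 2=b, 3=b, 4=b, 5=a, 6=b, 7=a. Every edge joins two different colors.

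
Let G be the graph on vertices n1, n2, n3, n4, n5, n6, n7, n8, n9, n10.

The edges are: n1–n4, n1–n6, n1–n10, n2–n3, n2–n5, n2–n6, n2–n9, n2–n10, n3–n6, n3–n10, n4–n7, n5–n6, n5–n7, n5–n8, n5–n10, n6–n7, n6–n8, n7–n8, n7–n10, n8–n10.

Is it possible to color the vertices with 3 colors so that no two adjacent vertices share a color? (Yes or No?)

No

n5, n7, n8, n10 form a clique, so at least 4 colors are needed.
So 3 colors are not enough.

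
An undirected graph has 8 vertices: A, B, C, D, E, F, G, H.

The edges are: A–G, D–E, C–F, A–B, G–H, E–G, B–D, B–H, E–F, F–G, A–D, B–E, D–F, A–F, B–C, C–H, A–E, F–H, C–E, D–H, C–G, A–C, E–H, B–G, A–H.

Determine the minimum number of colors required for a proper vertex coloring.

A, B, C, E, G, H are mutually adjacent (a clique of size 6), so at least 6 colors are needed.
6 colors suffice: A=3, B=5, C=4, D=4, E=1, F=5, G=6, H=2. No two adjacent vertices share a color.

6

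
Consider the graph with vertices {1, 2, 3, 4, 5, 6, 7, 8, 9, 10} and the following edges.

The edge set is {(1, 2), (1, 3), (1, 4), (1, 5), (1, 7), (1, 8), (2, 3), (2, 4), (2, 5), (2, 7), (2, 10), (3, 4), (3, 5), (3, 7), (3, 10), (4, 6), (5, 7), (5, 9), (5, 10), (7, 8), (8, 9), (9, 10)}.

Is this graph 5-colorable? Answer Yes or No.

The chromatic number is 5. 1, 2, 3, 5, 7 are pairwise adjacent (a clique of size 5), so at least 5 colors are needed.
5 colors suffice: color a → {4, 5, 8}; color b → {3, 6, 9}; color c → {2}; color d → {1, 10}; color e → {7}.
That is already a proper 5-coloring.

Yes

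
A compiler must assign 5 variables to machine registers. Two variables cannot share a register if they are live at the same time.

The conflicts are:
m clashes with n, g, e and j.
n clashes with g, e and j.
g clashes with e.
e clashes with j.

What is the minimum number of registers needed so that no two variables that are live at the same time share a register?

4

m, n, e, j pairwise conflict, so at least 4 registers are needed.
4 registers suffice: register 1 → {n}; register 2 → {m}; register 3 → {e}; register 4 → {g, j}. Each listed conflict is separated.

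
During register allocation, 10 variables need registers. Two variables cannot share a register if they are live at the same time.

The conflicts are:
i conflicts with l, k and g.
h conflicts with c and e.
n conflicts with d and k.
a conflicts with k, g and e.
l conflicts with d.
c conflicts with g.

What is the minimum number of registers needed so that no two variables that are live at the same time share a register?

The cycle e-h-c-g-a-e has odd length 5, so it cannot be 2-colored; at least 3 registers are needed.
3 registers suffice: register 1 → {i, a, d, c}; register 2 → {l, k, g, e}; register 3 → {h, n}. No two conflicting variables share a register.

3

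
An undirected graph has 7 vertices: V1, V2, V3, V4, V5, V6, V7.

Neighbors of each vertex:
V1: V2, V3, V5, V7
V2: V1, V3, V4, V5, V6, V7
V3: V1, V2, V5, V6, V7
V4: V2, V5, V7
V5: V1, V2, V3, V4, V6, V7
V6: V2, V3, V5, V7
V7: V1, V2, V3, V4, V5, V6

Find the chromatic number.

V1, V2, V3, V5, V7 are mutually adjacent (a clique of size 5), so at least 5 colors are needed.
5 colors suffice: color 1 → {V5}; color 2 → {V7}; color 3 → {V2}; color 4 → {V3, V4}; color 5 → {V1, V6}. Each edge has distinct colors on its endpoints.

5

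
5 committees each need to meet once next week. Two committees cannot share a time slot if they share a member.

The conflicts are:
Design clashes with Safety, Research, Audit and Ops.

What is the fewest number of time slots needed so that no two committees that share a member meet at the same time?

2

Design and Research conflict, so at least 2 time slots are needed.
2 time slots suffice: time slot 1 → {Design}; time slot 2 → {Safety, Research, Audit, Ops}. Every pair that conflicts lands in different time slots.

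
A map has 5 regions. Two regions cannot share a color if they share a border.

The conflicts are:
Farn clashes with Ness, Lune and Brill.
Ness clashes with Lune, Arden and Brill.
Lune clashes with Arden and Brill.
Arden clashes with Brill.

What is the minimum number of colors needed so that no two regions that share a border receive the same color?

Farn, Ness, Lune, Brill pairwise conflict, so at least 4 colors are needed.
4 colors suffice: color 1 → {Lune}; color 2 → {Ness}; color 3 → {Brill}; color 4 → {Farn, Arden}. Every pair that conflicts lands in different colors.

4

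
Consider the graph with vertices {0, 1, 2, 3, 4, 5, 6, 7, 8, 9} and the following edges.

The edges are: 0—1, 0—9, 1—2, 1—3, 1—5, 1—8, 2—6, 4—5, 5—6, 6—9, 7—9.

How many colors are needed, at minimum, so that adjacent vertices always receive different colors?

3

The cycle 1-2-6-9-0-1 has odd length 5, so it cannot be 2-colored; at least 3 colors are needed.
3 colors suffice: color red → {1, 4, 6, 7}; color blue → {2, 3, 5, 8, 9}; color green → {0}. No two adjacent vertices share a color.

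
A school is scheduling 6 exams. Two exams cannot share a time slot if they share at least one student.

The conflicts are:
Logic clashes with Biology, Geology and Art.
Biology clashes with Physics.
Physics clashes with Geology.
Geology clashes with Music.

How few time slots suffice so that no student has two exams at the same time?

2

Logic and Geology conflict, so at least 2 time slots are needed.
2 time slots suffice: time slot 1 → {Logic, Physics, Music}; time slot 2 → {Biology, Geology, Art}. Each listed conflict is separated.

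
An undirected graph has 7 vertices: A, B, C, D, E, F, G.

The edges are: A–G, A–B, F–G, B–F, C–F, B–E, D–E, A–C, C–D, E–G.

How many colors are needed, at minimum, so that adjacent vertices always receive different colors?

The cycle A-B-E-D-C-A has odd length 5, so it cannot be 2-colored; at least 3 colors are needed.
3 colors suffice: color 1 → {A, E, F}; color 2 → {B, C, G}; color 3 → {D}. Each edge has distinct colors on its endpoints.

3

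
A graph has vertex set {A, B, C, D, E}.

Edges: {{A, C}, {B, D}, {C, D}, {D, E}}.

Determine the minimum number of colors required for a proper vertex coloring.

C and D are adjacent, so at least 2 colors are needed.
One proper 2-coloring: A=1, B=2, C=2, D=1, E=2. Every edge joins two different colors.

2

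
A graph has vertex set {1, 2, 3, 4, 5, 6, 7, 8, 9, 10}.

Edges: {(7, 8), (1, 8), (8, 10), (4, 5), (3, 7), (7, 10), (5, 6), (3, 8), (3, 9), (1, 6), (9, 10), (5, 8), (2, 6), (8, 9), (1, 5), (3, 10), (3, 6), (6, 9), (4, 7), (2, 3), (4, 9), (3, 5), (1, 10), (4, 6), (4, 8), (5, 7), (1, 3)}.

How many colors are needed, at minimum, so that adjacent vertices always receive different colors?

3, 8, 9, 10 are mutually adjacent (a clique of size 4), so at least 4 colors are needed.
4 colors suffice: color red → {3, 4}; color blue → {6, 8}; color green → {2, 5, 10}; color yellow → {1, 7, 9}. No two adjacent vertices share a color.

4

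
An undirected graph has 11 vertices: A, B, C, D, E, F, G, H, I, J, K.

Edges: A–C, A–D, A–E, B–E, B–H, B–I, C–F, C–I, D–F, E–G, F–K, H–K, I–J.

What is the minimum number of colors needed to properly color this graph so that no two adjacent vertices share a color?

The cycle E-A-C-I-B-E has odd length 5, so it cannot be 2-colored; at least 3 colors are needed.
3 colors suffice: A=1, B=2, C=2, D=2, E=3, F=1, G=1, H=1, I=1, J=2, K=2. No two adjacent vertices share a color.

3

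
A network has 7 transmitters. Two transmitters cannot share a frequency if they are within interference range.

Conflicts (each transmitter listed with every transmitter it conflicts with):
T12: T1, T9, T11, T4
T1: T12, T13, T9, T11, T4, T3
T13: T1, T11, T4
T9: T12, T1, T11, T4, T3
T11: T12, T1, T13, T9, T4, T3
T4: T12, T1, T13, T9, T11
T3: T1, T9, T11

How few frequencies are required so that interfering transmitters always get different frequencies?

5

T12, T1, T9, T11, T4 pairwise conflict, so at least 5 frequencies are needed.
A valid assignment using 5 frequencies: T12=5, T1=2, T13=3, T9=3, T11=1, T4=4, T3=4. Every pair that conflicts lands in different frequencies.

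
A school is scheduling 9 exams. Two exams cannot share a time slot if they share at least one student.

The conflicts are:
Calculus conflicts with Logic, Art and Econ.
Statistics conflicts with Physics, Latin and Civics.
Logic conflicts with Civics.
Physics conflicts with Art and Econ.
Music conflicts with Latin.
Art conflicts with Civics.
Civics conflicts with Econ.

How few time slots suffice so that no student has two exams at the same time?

Civics and Econ conflict, so at least 2 time slots are needed.
2 time slots suffice: Calculus=1, Statistics=2, Logic=2, Physics=1, Music=2, Latin=1, Art=2, Civics=1, Econ=2. No two conflicting exams share a time slot.

2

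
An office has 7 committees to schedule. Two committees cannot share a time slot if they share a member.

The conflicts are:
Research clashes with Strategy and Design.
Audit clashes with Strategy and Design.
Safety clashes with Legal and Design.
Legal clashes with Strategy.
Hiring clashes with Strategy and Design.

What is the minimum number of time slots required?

3

The cycle Legal-Strategy-Audit-Design-Safety-Legal has odd length 5, so it cannot be 2-colored; at least 3 time slots are needed.
A valid assignment using 3 time slots: Research=2, Audit=2, Safety=3, Legal=2, Hiring=2, Strategy=1, Design=1. No two conflicting committees share a time slot.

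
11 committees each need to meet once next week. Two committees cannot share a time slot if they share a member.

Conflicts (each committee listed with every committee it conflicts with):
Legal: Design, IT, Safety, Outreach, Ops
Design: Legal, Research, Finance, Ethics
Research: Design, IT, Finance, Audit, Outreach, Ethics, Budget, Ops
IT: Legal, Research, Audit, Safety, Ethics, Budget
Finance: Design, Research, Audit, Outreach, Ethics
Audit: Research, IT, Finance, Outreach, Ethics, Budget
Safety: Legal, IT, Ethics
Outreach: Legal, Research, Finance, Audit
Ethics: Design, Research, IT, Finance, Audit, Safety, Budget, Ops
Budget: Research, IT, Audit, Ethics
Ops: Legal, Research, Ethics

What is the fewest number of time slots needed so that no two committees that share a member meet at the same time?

Research, IT, Audit, Ethics, Budget are mutually in conflict, so at least 5 time slots are needed.
5 time slots suffice: Legal=1, Design=3, Research=1, IT=4, Finance=4, Audit=3, Safety=3, Outreach=2, Ethics=2, Budget=5, Ops=3. No two conflicting committees share a time slot.

5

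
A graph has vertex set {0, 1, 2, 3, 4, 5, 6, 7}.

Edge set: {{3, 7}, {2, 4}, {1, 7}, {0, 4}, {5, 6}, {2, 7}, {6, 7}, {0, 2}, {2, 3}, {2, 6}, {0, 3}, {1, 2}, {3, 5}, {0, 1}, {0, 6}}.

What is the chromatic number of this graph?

3

2, 6, 7 form a triangle, so at least 3 colors are needed.
3 colors suffice: 0=blue, 1=green, 2=red, 3=green, 4=green, 5=red, 6=green, 7=blue. Each edge has distinct colors on its endpoints.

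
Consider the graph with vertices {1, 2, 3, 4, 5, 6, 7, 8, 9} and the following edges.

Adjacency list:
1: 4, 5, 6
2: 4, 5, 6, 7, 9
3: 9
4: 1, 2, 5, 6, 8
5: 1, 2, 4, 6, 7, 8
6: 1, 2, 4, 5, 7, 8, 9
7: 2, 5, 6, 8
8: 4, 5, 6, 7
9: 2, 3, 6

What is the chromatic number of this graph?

5, 6, 7, 8 are pairwise adjacent (a clique of size 4), so at least 4 colors are needed.
4 colors suffice: color a → {3, 6}; color b → {5, 9}; color c → {1, 2, 8}; color d → {4, 7}. Each edge has distinct colors on its endpoints.

4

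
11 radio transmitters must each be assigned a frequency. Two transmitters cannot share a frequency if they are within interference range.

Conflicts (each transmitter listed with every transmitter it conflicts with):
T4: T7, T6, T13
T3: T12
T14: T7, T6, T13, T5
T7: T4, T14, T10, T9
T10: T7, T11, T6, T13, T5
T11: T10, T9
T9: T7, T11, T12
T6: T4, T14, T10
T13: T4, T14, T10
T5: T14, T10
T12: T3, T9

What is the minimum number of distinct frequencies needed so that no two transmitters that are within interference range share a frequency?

2

T10 and T13 conflict, so at least 2 frequencies are needed.
2 frequencies suffice: T4=1, T3=1, T14=1, T7=2, T10=1, T11=2, T9=1, T6=2, T13=2, T5=2, T12=2. No two conflicting transmitters share a frequency.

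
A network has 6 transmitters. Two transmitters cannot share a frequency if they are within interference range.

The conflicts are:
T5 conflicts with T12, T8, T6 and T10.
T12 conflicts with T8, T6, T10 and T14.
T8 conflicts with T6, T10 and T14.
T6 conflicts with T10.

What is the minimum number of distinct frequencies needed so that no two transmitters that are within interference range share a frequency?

5

T5, T12, T8, T6, T10 are mutually in conflict, so at least 5 frequencies are needed.
5 frequencies suffice: T5=3, T12=1, T8=2, T6=5, T10=4, T14=3. Every pair that conflicts lands in different frequencies.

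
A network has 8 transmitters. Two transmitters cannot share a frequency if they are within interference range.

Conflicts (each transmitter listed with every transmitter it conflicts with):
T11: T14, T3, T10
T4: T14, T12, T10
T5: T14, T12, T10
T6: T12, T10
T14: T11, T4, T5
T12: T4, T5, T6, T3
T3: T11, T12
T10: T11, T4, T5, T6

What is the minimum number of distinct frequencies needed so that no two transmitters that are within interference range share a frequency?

3

The cycle T11-T14-T5-T12-T3-T11 has odd length 5, so it cannot be 2-colored; at least 3 frequencies are needed.
3 frequencies suffice: T11=2, T4=2, T5=2, T6=2, T14=1, T12=1, T3=3, T10=1. Each listed conflict is separated.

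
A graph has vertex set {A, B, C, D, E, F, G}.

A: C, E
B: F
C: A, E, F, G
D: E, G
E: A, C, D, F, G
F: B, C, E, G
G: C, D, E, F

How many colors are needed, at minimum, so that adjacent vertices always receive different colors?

C, E, F, G form a clique, so at least 4 colors are needed.
A valid assignment using 4 colors: A=2, B=1, C=3, D=3, E=1, F=4, G=2. Every edge joins two different colors.

4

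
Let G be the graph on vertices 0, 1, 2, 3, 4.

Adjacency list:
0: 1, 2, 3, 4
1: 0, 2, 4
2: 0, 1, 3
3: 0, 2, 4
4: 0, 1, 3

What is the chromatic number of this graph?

0, 1, 2 form a triangle, so at least 3 colors are needed.
3 colors suffice: color a → {0}; color b → {1, 3}; color c → {2, 4}. Every edge joins two different colors.

3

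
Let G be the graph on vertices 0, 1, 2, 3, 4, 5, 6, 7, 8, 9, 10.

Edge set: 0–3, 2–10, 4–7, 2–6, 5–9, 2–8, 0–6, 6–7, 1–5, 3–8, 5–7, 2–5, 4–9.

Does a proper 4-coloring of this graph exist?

The chromatic number is 3. The cycle 3-0-6-2-8-3 has odd length 5, so it cannot be 2-colored; at least 3 colors are needed.
A valid assignment using 3 colors: 0=b, 1=b, 2=b, 3=c, 4=a, 5=a, 6=a, 7=b, 8=a, 9=b, 10=a.
Since 4 ≥ 3, a proper 4-coloring certainly exists.

Yes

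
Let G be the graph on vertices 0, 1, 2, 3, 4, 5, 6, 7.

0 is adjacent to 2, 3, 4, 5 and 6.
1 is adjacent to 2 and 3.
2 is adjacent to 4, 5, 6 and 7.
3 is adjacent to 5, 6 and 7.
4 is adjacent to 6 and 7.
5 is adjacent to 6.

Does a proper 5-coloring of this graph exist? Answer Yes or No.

Yes

The chromatic number is 4. 0, 2, 5, 6 form a clique, so at least 4 colors are needed.
4 colors suffice: color a → {2, 3}; color b → {1, 6, 7}; color c → {0}; color d → {4, 5}.
Since 5 ≥ 4, a proper 5-coloring certainly exists.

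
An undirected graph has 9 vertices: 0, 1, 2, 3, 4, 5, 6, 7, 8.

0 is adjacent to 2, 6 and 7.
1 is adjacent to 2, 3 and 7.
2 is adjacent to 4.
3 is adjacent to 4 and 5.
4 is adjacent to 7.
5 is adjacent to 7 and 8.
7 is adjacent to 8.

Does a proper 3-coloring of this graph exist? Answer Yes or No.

The chromatic number is 3. 5, 7, 8 form a triangle, so at least 3 colors are needed.
A valid assignment using 3 colors: 0=blue, 1=blue, 2=red, 3=red, 4=blue, 5=blue, 6=red, 7=red, 8=green.
That is already a proper 3-coloring.

Yes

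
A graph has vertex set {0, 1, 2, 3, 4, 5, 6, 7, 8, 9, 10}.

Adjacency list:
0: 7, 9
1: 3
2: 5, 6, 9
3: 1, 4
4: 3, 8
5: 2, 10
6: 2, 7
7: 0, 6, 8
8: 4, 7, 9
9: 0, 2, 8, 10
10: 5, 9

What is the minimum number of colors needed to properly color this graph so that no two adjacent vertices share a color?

The cycle 7-8-9-2-6-7 has odd length 5, so it cannot be 2-colored; at least 3 colors are needed.
3 colors suffice: color a → {1, 4, 5, 7, 9}; color b → {0, 2, 3, 8, 10}; color c → {6}. Each edge has distinct colors on its endpoints.

3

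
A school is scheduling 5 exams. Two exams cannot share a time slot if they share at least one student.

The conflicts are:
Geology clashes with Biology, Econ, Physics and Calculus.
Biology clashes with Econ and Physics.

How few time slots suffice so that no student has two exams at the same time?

Geology, Biology, Econ all conflict with each other, so at least 3 time slots are needed.
Using 3 time slots: Geology=1, Biology=2, Econ=3, Physics=3, Calculus=2. No two conflicting exams share a time slot.

3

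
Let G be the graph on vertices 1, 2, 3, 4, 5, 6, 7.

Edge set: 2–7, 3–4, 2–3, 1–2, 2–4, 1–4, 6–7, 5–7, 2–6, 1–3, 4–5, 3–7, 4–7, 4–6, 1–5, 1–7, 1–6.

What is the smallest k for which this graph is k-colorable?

1, 2, 3, 4, 7 are mutually adjacent (a clique of size 5), so at least 5 colors are needed.
A valid assignment using 5 colors: 1=a, 2=d, 3=e, 4=b, 5=d, 6=e, 7=c. No two adjacent vertices share a color.

5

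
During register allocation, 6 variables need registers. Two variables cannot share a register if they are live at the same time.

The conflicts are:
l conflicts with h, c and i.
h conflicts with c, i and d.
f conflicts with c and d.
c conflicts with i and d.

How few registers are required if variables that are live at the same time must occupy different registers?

4

l, h, c, i are mutually in conflict, so at least 4 registers are needed.
Using 4 registers: l=3, h=2, f=2, c=1, i=4, d=3. No two conflicting variables share a register.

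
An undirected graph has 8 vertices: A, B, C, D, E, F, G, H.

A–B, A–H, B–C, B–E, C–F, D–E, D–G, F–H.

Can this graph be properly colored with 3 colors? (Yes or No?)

The chromatic number is 3. The cycle A-H-F-C-B-A has odd length 5, so it cannot be 2-colored; at least 3 colors are needed.
3 colors suffice: color 1 → {B, D, F}; color 2 → {C, E, G, H}; color 3 → {A}.
That is already a proper 3-coloring.

Yes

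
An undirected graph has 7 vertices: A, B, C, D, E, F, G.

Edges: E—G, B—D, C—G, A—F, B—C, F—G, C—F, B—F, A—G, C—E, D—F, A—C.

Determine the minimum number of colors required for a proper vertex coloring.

A, C, F, G are pairwise adjacent (a clique of size 4), so at least 4 colors are needed.
4 colors suffice: color 1 → {C, D}; color 2 → {E, F}; color 3 → {B, G}; color 4 → {A}. Every edge joins two different colors.

4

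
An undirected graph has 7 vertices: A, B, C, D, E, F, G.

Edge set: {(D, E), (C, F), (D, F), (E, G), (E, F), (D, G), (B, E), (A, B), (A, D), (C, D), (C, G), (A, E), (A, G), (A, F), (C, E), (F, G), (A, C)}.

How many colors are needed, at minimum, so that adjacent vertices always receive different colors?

6

A, C, D, E, F, G are mutually adjacent (a clique of size 6), so at least 6 colors are needed.
6 colors suffice: color 1 → {E}; color 2 → {A}; color 3 → {B, G}; color 4 → {C}; color 5 → {D}; color 6 → {F}. Each edge has distinct colors on its endpoints.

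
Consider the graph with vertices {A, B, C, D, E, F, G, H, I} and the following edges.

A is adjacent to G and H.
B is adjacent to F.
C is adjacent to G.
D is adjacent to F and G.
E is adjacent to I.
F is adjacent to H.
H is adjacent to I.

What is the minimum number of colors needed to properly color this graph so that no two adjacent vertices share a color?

3

The cycle G-A-H-F-D-G has odd length 5, so it cannot be 2-colored; at least 3 colors are needed.
A valid assignment using 3 colors: A=3, B=2, C=2, D=2, E=2, F=1, G=1, H=2, I=1. Each edge has distinct colors on its endpoints.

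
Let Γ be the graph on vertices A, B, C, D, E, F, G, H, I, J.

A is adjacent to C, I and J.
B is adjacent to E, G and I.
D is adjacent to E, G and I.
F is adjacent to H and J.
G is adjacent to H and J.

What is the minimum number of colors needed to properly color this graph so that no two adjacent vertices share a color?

The cycle G-J-A-I-D-G has odd length 5, so it cannot be 2-colored; at least 3 colors are needed.
3 colors suffice: A=2, B=2, C=1, D=2, E=1, F=1, G=1, H=2, I=1, J=3. Every edge joins two different colors.

3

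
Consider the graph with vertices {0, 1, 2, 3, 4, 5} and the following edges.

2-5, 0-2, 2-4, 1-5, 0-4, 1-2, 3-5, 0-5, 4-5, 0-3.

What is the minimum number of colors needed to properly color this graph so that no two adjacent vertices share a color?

0, 2, 4, 5 are pairwise adjacent (a clique of size 4), so at least 4 colors are needed.
4 colors suffice: color red → {5}; color blue → {0, 1}; color green → {2, 3}; color yellow → {4}. Every edge joins two different colors.

4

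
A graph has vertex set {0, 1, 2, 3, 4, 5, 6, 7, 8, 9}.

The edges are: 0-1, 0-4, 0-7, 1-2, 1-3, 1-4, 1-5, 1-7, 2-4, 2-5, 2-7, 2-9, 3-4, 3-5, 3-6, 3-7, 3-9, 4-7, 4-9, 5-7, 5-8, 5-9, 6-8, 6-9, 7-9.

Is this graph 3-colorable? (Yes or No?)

2, 4, 7, 9 are mutually adjacent (a clique of size 4), so at least 4 colors are needed.
So 3 colors are not enough.

No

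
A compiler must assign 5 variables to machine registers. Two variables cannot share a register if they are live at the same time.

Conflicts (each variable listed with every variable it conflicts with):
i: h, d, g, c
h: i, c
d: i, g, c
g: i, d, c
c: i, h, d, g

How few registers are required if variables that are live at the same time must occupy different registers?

4

i, d, g, c pairwise conflict, so at least 4 registers are needed.
4 registers suffice: register 1 → {c}; register 2 → {i}; register 3 → {h, d}; register 4 → {g}. Each listed conflict is separated.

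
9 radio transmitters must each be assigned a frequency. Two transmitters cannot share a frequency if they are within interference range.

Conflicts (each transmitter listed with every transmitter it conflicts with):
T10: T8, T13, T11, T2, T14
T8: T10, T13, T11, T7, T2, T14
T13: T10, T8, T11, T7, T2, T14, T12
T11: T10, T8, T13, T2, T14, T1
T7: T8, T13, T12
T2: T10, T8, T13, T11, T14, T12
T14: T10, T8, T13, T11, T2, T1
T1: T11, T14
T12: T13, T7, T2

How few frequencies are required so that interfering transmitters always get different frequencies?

T10, T8, T13, T11, T2, T14 are mutually in conflict, so at least 6 frequencies are needed.
6 frequencies suffice: frequency 1 → {T13, T1}; frequency 2 → {T8, T12}; frequency 3 → {T7, T2}; frequency 4 → {T11}; frequency 5 → {T14}; frequency 6 → {T10}. Each listed conflict is separated.

6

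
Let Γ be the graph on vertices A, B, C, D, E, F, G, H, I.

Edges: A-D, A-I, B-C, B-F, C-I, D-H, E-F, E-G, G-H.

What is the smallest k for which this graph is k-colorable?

The cycle B-C-I-A-D-H-G-E-F-B has odd length 9, so it cannot be 2-colored; at least 3 colors are needed.
3 colors suffice: A=green, B=blue, C=red, D=red, E=blue, F=red, G=red, H=blue, I=blue. Each edge has distinct colors on its endpoints.

3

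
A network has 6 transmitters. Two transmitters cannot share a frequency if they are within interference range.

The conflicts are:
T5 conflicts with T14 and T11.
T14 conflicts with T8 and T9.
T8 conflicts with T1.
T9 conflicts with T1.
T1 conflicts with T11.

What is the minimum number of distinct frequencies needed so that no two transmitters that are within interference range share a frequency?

3

The cycle T9-T14-T5-T11-T1-T9 has odd length 5, so it cannot be 2-colored; at least 3 frequencies are needed.
3 frequencies suffice: frequency 1 → {T14, T1}; frequency 2 → {T5, T8, T9}; frequency 3 → {T11}. Each listed conflict is separated.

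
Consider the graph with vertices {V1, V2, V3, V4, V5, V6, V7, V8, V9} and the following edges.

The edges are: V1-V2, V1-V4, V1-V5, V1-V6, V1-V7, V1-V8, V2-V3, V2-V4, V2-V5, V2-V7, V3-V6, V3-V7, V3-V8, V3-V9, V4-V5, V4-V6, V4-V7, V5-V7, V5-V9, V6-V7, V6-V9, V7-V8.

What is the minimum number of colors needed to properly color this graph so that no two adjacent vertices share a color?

V1, V2, V4, V5, V7 are pairwise adjacent (a clique of size 5), so at least 5 colors are needed.
5 colors suffice: color 1 → {V7, V9}; color 2 → {V1, V3}; color 3 → {V2, V6, V8}; color 4 → {V5}; color 5 → {V4}. Every edge joins two different colors.

5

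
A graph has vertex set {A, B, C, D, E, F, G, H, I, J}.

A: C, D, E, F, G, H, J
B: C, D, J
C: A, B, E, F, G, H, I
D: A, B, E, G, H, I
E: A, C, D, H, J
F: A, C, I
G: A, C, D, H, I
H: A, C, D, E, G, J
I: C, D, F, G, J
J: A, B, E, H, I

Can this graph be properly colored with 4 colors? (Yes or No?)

Yes

The chromatic number is 4. A, E, H, J are pairwise adjacent (a clique of size 4), so at least 4 colors are needed.
4 colors suffice: color 1 → {C, D, J}; color 2 → {A, B, I}; color 3 → {F, H}; color 4 → {E, G}.
That is already a proper 4-coloring.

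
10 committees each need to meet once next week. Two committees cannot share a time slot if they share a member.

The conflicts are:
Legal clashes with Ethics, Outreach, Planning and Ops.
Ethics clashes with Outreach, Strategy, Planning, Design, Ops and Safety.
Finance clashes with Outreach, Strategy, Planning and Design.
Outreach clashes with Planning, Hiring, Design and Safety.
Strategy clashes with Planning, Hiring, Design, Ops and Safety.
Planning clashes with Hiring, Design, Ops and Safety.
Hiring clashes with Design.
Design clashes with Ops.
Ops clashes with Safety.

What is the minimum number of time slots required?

Ethics, Strategy, Planning, Ops, Safety pairwise conflict, so at least 5 time slots are needed.
5 time slots suffice: Legal=4, Ethics=3, Finance=3, Outreach=2, Strategy=2, Planning=1, Hiring=3, Design=4, Ops=5, Safety=4. Every pair that conflicts lands in different time slots.

5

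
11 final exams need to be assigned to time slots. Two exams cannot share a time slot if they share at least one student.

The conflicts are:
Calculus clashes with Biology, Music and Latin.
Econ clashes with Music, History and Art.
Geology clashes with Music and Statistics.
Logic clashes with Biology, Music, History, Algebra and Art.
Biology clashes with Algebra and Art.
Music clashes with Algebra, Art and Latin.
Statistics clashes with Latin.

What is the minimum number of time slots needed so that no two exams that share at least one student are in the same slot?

Logic, Music, Art pairwise conflict, so at least 3 time slots are needed.
3 time slots suffice: time slot 1 → {Biology, Music, History, Statistics}; time slot 2 → {Calculus, Econ, Geology, Logic}; time slot 3 → {Algebra, Art, Latin}. Every pair that conflicts lands in different time slots.

3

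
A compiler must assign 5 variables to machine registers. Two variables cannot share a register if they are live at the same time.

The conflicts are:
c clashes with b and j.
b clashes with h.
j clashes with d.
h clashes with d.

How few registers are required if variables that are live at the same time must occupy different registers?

The cycle j-c-b-h-d-j has odd length 5, so it cannot be 2-colored; at least 3 registers are needed.
3 registers suffice: register 1 → {b, d}; register 2 → {c, h}; register 3 → {j}. Every pair that conflicts lands in different registers.

3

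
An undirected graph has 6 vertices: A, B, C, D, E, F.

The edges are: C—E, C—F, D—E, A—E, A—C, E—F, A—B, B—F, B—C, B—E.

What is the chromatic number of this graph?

B, C, E, F are mutually adjacent (a clique of size 4), so at least 4 colors are needed.
4 colors suffice: A=4, B=2, C=3, D=2, E=1, F=4. Every edge joins two different colors.

4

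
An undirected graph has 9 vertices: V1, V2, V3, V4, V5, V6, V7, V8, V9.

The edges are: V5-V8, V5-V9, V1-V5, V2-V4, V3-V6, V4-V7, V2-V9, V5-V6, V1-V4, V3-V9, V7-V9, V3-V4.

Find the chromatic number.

3

The cycle V3-V4-V1-V5-V6-V3 has odd length 5, so it cannot be 2-colored; at least 3 colors are needed.
One proper 3-coloring: V1=green, V2=blue, V3=blue, V4=red, V5=blue, V6=red, V7=blue, V8=red, V9=red. Each edge has distinct colors on its endpoints.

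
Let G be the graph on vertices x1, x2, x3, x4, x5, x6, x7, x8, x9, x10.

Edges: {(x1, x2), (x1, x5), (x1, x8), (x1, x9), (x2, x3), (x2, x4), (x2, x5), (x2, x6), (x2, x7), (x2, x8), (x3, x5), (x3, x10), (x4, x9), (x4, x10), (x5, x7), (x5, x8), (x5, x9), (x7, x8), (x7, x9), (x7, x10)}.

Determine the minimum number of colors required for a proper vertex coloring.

4

x2, x5, x7, x8 are mutually adjacent (a clique of size 4), so at least 4 colors are needed.
A valid assignment using 4 colors: x1=3, x2=1, x3=3, x4=2, x5=2, x6=2, x7=3, x8=4, x9=1, x10=1. Each edge has distinct colors on its endpoints.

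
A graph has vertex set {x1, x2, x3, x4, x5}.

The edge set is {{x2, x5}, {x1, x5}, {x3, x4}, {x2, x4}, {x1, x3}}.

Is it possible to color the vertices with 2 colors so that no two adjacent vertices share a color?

The cycle x5-x2-x4-x3-x1-x5 has odd length 5, so it cannot be 2-colored; at least 3 colors are needed.
So 2 colors are not enough.

No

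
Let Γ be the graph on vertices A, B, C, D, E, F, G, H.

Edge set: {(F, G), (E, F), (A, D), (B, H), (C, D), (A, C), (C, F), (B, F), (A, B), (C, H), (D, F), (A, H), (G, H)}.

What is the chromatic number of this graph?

3

A, B, H are pairwise adjacent, so at least 3 colors are needed.
3 colors suffice: A=1, B=3, C=3, D=2, E=2, F=1, G=3, H=2. Each edge has distinct colors on its endpoints.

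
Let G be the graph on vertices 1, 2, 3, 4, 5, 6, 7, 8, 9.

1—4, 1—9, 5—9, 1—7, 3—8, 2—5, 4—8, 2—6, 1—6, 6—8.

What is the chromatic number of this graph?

The cycle 2-5-9-1-6-2 has odd length 5, so it cannot be 2-colored; at least 3 colors are needed.
One proper 3-coloring: 1=a, 2=a, 3=b, 4=b, 5=c, 6=b, 7=b, 8=a, 9=b. Each edge has distinct colors on its endpoints.

3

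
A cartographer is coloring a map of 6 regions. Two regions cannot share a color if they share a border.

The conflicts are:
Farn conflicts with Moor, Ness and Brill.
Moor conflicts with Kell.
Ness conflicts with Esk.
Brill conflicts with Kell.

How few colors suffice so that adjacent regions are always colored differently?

Brill and Kell conflict, so at least 2 colors are needed.
A valid assignment using 2 colors: Farn=1, Moor=2, Ness=2, Brill=2, Kell=1, Esk=1. No two conflicting regions share a color.

2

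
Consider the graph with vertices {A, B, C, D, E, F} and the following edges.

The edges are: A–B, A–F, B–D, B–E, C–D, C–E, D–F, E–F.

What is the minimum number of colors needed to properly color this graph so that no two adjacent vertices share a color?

2

B and D are adjacent, so at least 2 colors are needed.
2 colors suffice: color red → {B, C, F}; color blue → {A, D, E}. Each edge has distinct colors on its endpoints.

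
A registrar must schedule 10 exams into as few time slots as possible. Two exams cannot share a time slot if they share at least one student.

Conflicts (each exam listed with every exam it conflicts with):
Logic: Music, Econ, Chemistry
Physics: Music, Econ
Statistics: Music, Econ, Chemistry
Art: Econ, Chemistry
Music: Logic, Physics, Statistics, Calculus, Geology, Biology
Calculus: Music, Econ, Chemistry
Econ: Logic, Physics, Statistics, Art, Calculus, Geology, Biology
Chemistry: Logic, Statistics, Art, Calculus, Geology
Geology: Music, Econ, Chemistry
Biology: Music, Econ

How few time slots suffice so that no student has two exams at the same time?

Art and Econ conflict, so at least 2 time slots are needed.
2 time slots suffice: time slot 1 → {Music, Econ, Chemistry}; time slot 2 → {Logic, Physics, Statistics, Art, Calculus, Geology, Biology}. No two conflicting exams share a time slot.

2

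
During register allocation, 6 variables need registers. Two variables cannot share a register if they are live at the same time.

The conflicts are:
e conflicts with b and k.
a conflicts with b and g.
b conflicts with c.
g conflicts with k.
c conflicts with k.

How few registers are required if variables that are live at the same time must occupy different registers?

The cycle a-b-c-k-g-a has odd length 5, so it cannot be 2-colored; at least 3 registers are needed.
3 registers suffice: register 1 → {b, k}; register 2 → {e, a, c}; register 3 → {g}. Every pair that conflicts lands in different registers.

3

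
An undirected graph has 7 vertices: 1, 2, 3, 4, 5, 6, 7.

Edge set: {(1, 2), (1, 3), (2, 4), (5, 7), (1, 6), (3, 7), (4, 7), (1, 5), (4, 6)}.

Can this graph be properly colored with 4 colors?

Yes

The chromatic number is 3. The cycle 1-2-4-7-3-1 has odd length 5, so it cannot be 2-colored; at least 3 colors are needed.
3 colors suffice: color red → {1, 4}; color blue → {2, 6, 7}; color green → {3, 5}.
Since 4 ≥ 3, a proper 4-coloring certainly exists.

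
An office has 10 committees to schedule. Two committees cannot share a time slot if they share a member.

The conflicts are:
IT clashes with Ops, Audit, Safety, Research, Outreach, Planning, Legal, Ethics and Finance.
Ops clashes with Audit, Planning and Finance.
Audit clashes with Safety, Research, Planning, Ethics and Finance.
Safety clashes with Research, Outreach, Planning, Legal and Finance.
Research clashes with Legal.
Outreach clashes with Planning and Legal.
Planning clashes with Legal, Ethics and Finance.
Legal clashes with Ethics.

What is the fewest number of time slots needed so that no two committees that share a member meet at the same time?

IT, Safety, Outreach, Planning, Legal all conflict with each other, so at least 5 time slots are needed.
5 time slots suffice: time slot 1 → {IT}; time slot 2 → {Research, Planning}; time slot 3 → {Ops, Safety, Ethics}; time slot 4 → {Audit, Legal}; time slot 5 → {Outreach, Finance}. Each listed conflict is separated.

5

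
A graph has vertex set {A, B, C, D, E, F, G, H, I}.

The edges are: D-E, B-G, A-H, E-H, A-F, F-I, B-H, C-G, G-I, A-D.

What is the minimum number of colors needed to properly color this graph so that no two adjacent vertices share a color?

2

G and I are adjacent, so at least 2 colors are needed.
2 colors suffice: color red → {D, F, G, H}; color blue → {A, B, C, E, I}. Every edge joins two different colors.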